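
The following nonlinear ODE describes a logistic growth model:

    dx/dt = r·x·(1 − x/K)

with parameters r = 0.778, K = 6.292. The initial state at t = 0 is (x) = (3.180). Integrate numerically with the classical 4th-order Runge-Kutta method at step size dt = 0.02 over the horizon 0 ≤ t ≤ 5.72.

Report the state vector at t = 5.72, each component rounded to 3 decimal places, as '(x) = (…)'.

t=0.000: state=(3.180)
step 1 (dt=0.02): k1=(1.224), k2=(1.224), k3=(1.224), k4=(1.223); state += dt/6·(k1+2k2+2k3+k4)
t=0.020: state=(3.204)
t=0.040: state=(3.229)
t=0.060: state=(3.253)
continuing one RK4 step at a time; state shown every 10 steps (Δt=0.2):
t=0.200: state=(3.424)
t=0.400: state=(3.665)
t=0.600: state=(3.899)
t=0.800: state=(4.125)
t=1.000: state=(4.341)
t=1.200: state=(4.544)
t=1.400: state=(4.733)
t=1.600: state=(4.909)
t=1.800: state=(5.069)
t=2.000: state=(5.215)
t=2.200: state=(5.347)
t=2.400: state=(5.465)
t=2.600: state=(5.571)
t=2.800: state=(5.664)
t=3.000: state=(5.747)
t=3.200: state=(5.820)
t=3.400: state=(5.883)
t=3.600: state=(5.939)
t=3.800: state=(5.987)
t=4.000: state=(6.029)
t=4.200: state=(6.066)
t=4.400: state=(6.097)
t=4.600: state=(6.125)
t=4.800: state=(6.148)
t=5.000: state=(6.169)
t=5.200: state=(6.186)
t=5.400: state=(6.201)
t=5.600: state=(6.214)
t=5.720: state=(6.221)

(x) = (6.221)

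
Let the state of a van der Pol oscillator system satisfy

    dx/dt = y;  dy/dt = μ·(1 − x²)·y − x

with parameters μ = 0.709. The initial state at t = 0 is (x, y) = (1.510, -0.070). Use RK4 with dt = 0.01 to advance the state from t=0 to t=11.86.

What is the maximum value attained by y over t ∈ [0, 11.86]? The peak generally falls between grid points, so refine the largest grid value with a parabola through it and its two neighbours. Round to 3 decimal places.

t=0.000: state=(1.510, -0.070)
step 1 (dt=0.01): k1=(-0.070, -1.446), k2=(-0.077, -1.440), k3=(-0.077, -1.440), k4=(-0.084, -1.433); state += dt/6·(k1+2k2+2k3+k4)
t=0.010: state=(1.509, -0.084)
t=0.020: state=(1.508, -0.099)
t=0.030: state=(1.507, -0.113)
continuing one RK4 step at a time; state shown every 50 steps (Δt=0.5):
t=0.500: state=(1.319, -0.654)
t=1.000: state=(0.872, -1.143)
t=1.500: state=(0.152, -1.766)
t=2.000: state=(-0.869, -2.164)
t=2.500: state=(-1.728, -1.035)
t=3.000: state=(-1.904, 0.185)
t=3.500: state=(-1.663, 0.714)
t=4.000: state=(-1.212, 1.095)
t=4.500: state=(-0.540, 1.637)
t=5.000: state=(0.457, 2.320)
t=5.500: state=(1.559, 1.712)
t=6.000: state=(1.991, 0.126)
t=6.500: state=(1.849, -0.578)
t=7.000: state=(1.468, -0.937)
t=7.500: state=(0.900, -1.366)
t=8.000: state=(0.057, -2.045)
t=8.500: state=(-1.090, -2.300)
t=9.000: state=(-1.901, -0.777)
t=9.500: state=(-1.966, 0.339)
t=10.000: state=(-1.674, 0.778)
t=10.500: state=(-1.199, 1.139)
t=11.000: state=(-0.503, 1.692)
t=11.500: state=(0.524, 2.366)
t=11.860: state=(1.357, 2.057)
largest grid value and its neighbours: y(11.580)=2.39890, y(11.590)=2.39964, y(11.600)=2.39955
parabola through these three points peaks at t≈11.594 with y≈2.39971

max y = 2.400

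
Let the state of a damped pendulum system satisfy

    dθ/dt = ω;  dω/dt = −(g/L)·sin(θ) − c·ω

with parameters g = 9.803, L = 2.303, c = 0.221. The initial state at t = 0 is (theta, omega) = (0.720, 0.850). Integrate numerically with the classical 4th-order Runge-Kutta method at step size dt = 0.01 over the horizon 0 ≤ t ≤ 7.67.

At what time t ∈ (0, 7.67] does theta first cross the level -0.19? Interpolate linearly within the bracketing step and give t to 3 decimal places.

t = 1.223

t=0.000: state=(0.720, 0.850)
step 1 (dt=0.01): k1=(0.850, -2.995), k2=(0.835, -3.005), k3=(0.835, -3.005), k4=(0.820, -3.015); state += dt/6·(k1+2k2+2k3+k4)
t=0.010: state=(0.728, 0.820)
t=0.020: state=(0.736, 0.790)
t=0.030: state=(0.744, 0.759)
continuing one RK4 step at a time; state shown every 25 steps (Δt=0.25):
t=0.250: state=(0.835, 0.066)
t=0.500: state=(0.756, -0.688)
t=0.750: state=(0.506, -1.269)
t=1.000: state=(0.148, -1.535)
t=1.220: state=(-0.186, -1.442)
next step: t=1.230: state=(-0.200, -1.431) — theta has crossed -0.19
linear interpolation between t=1.220 (-0.18559) and t=1.230 (-0.19995) → t≈1.223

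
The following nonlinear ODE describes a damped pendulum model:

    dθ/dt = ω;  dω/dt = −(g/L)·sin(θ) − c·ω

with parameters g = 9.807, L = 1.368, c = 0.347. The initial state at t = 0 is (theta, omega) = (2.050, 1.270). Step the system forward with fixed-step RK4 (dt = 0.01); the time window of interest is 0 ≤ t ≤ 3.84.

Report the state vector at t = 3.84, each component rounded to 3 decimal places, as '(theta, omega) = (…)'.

(theta, omega) = (-0.227, -2.571)

t=0.000: state=(2.050, 1.270)
step 1 (dt=0.01): k1=(1.270, -6.802), k2=(1.236, -6.769), k3=(1.236, -6.770), k4=(1.202, -6.737); state += dt/6·(k1+2k2+2k3+k4)
t=0.010: state=(2.062, 1.202)
t=0.020: state=(2.074, 1.135)
t=0.030: state=(2.085, 1.069)
continuing one RK4 step at a time; state shown every 20 steps (Δt=0.2):
t=0.200: state=(2.175, 0.015)
t=0.400: state=(2.062, -1.154)
t=0.600: state=(1.709, -2.379)
t=0.800: state=(1.111, -3.570)
t=1.000: state=(0.317, -4.221)
t=1.200: state=(-0.503, -3.796)
t=1.400: state=(-1.144, -2.520)
t=1.600: state=(-1.497, -1.007)
t=1.800: state=(-1.551, 0.445)
t=2.000: state=(-1.326, 1.788)
t=2.200: state=(-0.851, 2.894)
t=2.400: state=(-0.209, 3.393)
t=2.600: state=(0.445, 2.991)
t=2.800: state=(0.941, 1.893)
t=3.000: state=(1.186, 0.542)
t=3.200: state=(1.160, -0.782)
t=3.400: state=(0.885, -1.920)
t=3.600: state=(0.420, -2.635)
t=3.800: state=(-0.122, -2.657)
t=3.840: state=(-0.227, -2.571)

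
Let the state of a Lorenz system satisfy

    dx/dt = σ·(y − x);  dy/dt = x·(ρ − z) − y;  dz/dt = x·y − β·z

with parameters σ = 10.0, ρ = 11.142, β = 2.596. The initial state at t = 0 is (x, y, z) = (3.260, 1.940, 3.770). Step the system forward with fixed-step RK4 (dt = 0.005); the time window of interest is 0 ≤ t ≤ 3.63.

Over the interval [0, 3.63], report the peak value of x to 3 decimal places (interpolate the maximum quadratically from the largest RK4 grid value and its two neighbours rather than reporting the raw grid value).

t=0.000: state=(3.260, 1.940, 3.770)
step 1 (dt=0.005): k1=(-13.200, 22.093, -3.463), k2=(-12.318, 21.822, -3.326), k3=(-12.347, 21.838, -3.325), k4=(-11.491, 21.582, -3.190); state += dt/6·(k1+2k2+2k3+k4)
t=0.005: state=(3.198, 2.049, 3.753)
t=0.010: state=(3.145, 2.156, 3.738)
t=0.015: state=(3.099, 2.261, 3.724)
continuing one RK4 step at a time; state shown every 40 steps (Δt=0.2):
t=0.200: state=(4.405, 6.053, 4.525)
t=0.400: state=(7.921, 8.943, 10.975)
t=0.600: state=(6.096, 3.920, 14.220)
t=0.800: state=(2.926, 2.185, 10.191)
t=1.000: state=(2.694, 3.069, 7.104)
t=1.200: state=(4.213, 5.333, 6.491)
t=1.400: state=(6.605, 7.518, 9.751)
t=1.600: state=(6.397, 5.325, 12.913)
t=1.800: state=(4.147, 3.356, 10.935)
t=2.000: state=(3.599, 3.783, 8.491)
t=2.200: state=(4.622, 5.387, 7.983)
t=2.400: state=(6.098, 6.585, 10.061)
t=2.600: state=(5.921, 5.310, 11.842)
t=2.800: state=(4.577, 4.065, 10.699)
t=3.000: state=(4.215, 4.353, 9.109)
t=3.200: state=(4.934, 5.439, 8.919)
t=3.400: state=(5.783, 5.998, 10.287)
t=3.600: state=(5.557, 5.174, 11.180)
t=3.630: state=(5.436, 5.017, 11.150)
largest grid value and its neighbours: x(0.445)=8.18072, x(0.450)=8.18292, x(0.455)=8.17949
parabola through these three points peaks at t≈0.449 with x≈8.18295

max x = 8.183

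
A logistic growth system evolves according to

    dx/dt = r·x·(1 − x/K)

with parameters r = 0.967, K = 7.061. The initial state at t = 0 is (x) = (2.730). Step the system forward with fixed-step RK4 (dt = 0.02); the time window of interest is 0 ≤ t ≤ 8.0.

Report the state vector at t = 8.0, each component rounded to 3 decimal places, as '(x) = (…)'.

(x) = (7.056)

t=0.000: state=(2.730)
step 1 (dt=0.02): k1=(1.619), k2=(1.623), k3=(1.623), k4=(1.626); state += dt/6·(k1+2k2+2k3+k4)
t=0.020: state=(2.762)
t=0.040: state=(2.795)
t=0.060: state=(2.828)
continuing one RK4 step at a time; state shown every 25 steps (Δt=0.5):
t=0.500: state=(3.569)
t=1.000: state=(4.404)
t=1.500: state=(5.147)
t=2.000: state=(5.744)
t=2.500: state=(6.186)
t=3.000: state=(6.495)
t=3.500: state=(6.701)
t=4.000: state=(6.834)
t=4.500: state=(6.920)
t=5.000: state=(6.973)
t=5.500: state=(7.007)
t=6.000: state=(7.027)
t=6.500: state=(7.040)
t=7.000: state=(7.048)
t=7.500: state=(7.053)
t=8.000: state=(7.056)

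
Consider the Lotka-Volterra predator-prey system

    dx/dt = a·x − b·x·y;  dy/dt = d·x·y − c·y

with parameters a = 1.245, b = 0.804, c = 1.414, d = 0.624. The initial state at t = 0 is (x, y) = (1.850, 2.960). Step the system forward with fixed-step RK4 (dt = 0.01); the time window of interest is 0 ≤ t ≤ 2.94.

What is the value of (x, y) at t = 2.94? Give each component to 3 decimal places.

t=0.000: state=(1.850, 2.960)
step 1 (dt=0.01): k1=(-2.099, -0.768), k2=(-2.082, -0.787), k3=(-2.082, -0.787), k4=(-2.064, -0.805); state += dt/6·(k1+2k2+2k3+k4)
t=0.010: state=(1.829, 2.952)
t=0.020: state=(1.809, 2.944)
t=0.030: state=(1.789, 2.935)
continuing one RK4 step at a time; state shown every 10 steps (Δt=0.1):
t=0.100: state=(1.657, 2.866)
t=0.200: state=(1.498, 2.745)
t=0.300: state=(1.368, 2.606)
t=0.400: state=(1.264, 2.456)
t=0.500: state=(1.182, 2.301)
t=0.600: state=(1.120, 2.146)
t=0.700: state=(1.074, 1.995)
t=0.800: state=(1.042, 1.850)
t=0.900: state=(1.023, 1.713)
t=1.000: state=(1.015, 1.584)
t=1.100: state=(1.017, 1.465)
t=1.200: state=(1.028, 1.356)
t=1.300: state=(1.049, 1.256)
t=1.400: state=(1.078, 1.165)
t=1.500: state=(1.115, 1.083)
t=1.600: state=(1.161, 1.009)
t=1.700: state=(1.216, 0.944)
t=1.800: state=(1.279, 0.885)
t=1.900: state=(1.352, 0.834)
t=2.000: state=(1.435, 0.790)
t=2.100: state=(1.527, 0.752)
t=2.200: state=(1.630, 0.721)
t=2.300: state=(1.745, 0.695)
t=2.400: state=(1.870, 0.676)
t=2.500: state=(2.007, 0.662)
t=2.600: state=(2.156, 0.654)
t=2.700: state=(2.317, 0.653)
t=2.800: state=(2.490, 0.659)
t=2.900: state=(2.673, 0.672)
t=2.940: state=(2.749, 0.679)

(x, y) = (2.749, 0.679)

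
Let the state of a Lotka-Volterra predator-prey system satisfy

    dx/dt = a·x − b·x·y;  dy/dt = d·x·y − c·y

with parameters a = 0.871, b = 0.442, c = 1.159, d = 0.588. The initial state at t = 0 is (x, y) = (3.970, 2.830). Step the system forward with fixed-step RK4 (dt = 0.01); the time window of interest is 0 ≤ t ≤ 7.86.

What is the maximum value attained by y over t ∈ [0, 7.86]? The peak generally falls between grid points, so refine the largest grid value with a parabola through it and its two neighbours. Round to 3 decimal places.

t=0.000: state=(3.970, 2.830)
step 1 (dt=0.01): k1=(-1.508, 3.326), k2=(-1.534, 3.333), k3=(-1.534, 3.333), k4=(-1.560, 3.340); state += dt/6·(k1+2k2+2k3+k4)
t=0.010: state=(3.955, 2.863)
t=0.020: state=(3.939, 2.897)
t=0.030: state=(3.922, 2.930)
continuing one RK4 step at a time; state shown every 50 steps (Δt=0.5):
t=0.500: state=(2.747, 4.329)
t=1.000: state=(1.555, 4.498)
t=1.500: state=(0.973, 3.608)
t=2.000: state=(0.760, 2.592)
t=2.500: state=(0.726, 1.801)
t=3.000: state=(0.804, 1.260)
t=3.500: state=(0.980, 0.915)
t=4.000: state=(1.269, 0.711)
t=4.500: state=(1.697, 0.614)
t=5.000: state=(2.294, 0.616)
t=5.500: state=(3.058, 0.755)
t=6.000: state=(3.849, 1.171)
t=6.500: state=(4.168, 2.178)
t=7.000: state=(3.341, 3.790)
t=7.500: state=(1.982, 4.618)
t=7.860: state=(1.324, 4.291)
largest grid value and its neighbours: y(0.780)=4.61763, y(0.790)=4.61822, y(0.800)=4.61818
parabola through these three points peaks at t≈0.794 with y≈4.61828

max y = 4.618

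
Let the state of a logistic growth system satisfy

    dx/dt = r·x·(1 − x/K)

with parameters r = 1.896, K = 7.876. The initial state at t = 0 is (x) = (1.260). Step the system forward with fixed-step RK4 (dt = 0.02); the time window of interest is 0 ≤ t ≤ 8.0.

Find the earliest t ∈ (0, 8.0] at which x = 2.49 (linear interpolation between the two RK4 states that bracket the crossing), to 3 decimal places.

t = 0.468

t=0.000: state=(1.260)
step 1 (dt=0.02): k1=(2.007), k2=(2.033), k3=(2.033), k4=(2.059); state += dt/6·(k1+2k2+2k3+k4)
t=0.020: state=(1.301)
t=0.040: state=(1.342)
t=0.060: state=(1.385)
t=0.460: state=(2.465)
next step: t=0.480: state=(2.530) — x has crossed 2.49
linear interpolation between t=0.460 (2.46504) and t=0.480 (2.52971) → t≈0.468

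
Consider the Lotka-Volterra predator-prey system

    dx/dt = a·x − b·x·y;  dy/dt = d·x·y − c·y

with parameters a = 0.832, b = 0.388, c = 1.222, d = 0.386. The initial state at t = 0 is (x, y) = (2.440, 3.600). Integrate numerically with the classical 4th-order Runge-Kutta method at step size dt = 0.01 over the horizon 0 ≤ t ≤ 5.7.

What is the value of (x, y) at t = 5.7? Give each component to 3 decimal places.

t=0.000: state=(2.440, 3.600)
step 1 (dt=0.01): k1=(-1.378, -1.009), k2=(-1.369, -1.017), k3=(-1.369, -1.017), k4=(-1.361, -1.025); state += dt/6·(k1+2k2+2k3+k4)
t=0.010: state=(2.426, 3.590)
t=0.020: state=(2.413, 3.580)
t=0.030: state=(2.399, 3.569)
continuing one RK4 step at a time; state shown every 20 steps (Δt=0.2):
t=0.200: state=(2.198, 3.371)
t=0.400: state=(2.019, 3.105)
t=0.600: state=(1.894, 2.828)
t=0.800: state=(1.816, 2.555)
t=1.000: state=(1.776, 2.298)
t=1.200: state=(1.772, 2.063)
t=1.400: state=(1.798, 1.854)
t=1.600: state=(1.852, 1.672)
t=1.800: state=(1.933, 1.515)
t=2.000: state=(2.041, 1.383)
t=2.200: state=(2.174, 1.274)
t=2.400: state=(2.334, 1.187)
t=2.600: state=(2.521, 1.122)
t=2.800: state=(2.735, 1.076)
t=3.000: state=(2.974, 1.050)
t=3.200: state=(3.239, 1.045)
t=3.400: state=(3.526, 1.063)
t=3.600: state=(3.829, 1.105)
t=3.800: state=(4.140, 1.177)
t=4.000: state=(4.445, 1.284)
t=4.200: state=(4.725, 1.433)
t=4.400: state=(4.957, 1.632)
t=4.600: state=(5.109, 1.886)
t=4.800: state=(5.152, 2.197)
t=5.000: state=(5.061, 2.554)
t=5.200: state=(4.831, 2.933)
t=5.400: state=(4.480, 3.293)
t=5.600: state=(4.049, 3.586)
t=5.700: state=(3.821, 3.694)

(x, y) = (3.821, 3.694)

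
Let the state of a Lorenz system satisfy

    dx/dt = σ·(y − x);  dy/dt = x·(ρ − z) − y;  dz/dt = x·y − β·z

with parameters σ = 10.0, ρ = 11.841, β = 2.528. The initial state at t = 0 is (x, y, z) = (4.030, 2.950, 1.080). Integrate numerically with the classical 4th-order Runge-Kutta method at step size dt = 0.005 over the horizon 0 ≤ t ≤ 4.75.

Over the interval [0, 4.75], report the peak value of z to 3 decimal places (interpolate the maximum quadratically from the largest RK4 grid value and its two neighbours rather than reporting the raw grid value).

t=0.000: state=(4.030, 2.950, 1.080)
step 1 (dt=0.005): k1=(-10.800, 40.417, 9.158), k2=(-9.520, 39.934, 9.425), k3=(-9.564, 39.966, 9.428), k4=(-8.323, 39.515, 9.694); state += dt/6·(k1+2k2+2k3+k4)
t=0.005: state=(3.982, 3.150, 1.127)
t=0.010: state=(3.946, 3.345, 1.177)
t=0.015: state=(3.922, 3.537, 1.229)
continuing one RK4 step at a time; state shown every 40 steps (Δt=0.2):
t=0.200: state=(7.252, 10.119, 6.606)
t=0.400: state=(8.640, 5.964, 17.379)
t=0.600: state=(2.692, 0.849, 12.724)
t=0.800: state=(1.180, 1.121, 7.894)
t=1.000: state=(1.719, 2.300, 5.128)
t=1.200: state=(3.752, 5.296, 4.725)
t=1.400: state=(7.539, 9.198, 9.998)
t=1.600: state=(6.985, 4.877, 15.390)
t=1.800: state=(3.226, 2.153, 11.577)
t=2.000: state=(2.581, 2.837, 7.977)
t=2.200: state=(3.948, 5.044, 6.801)
t=2.400: state=(6.560, 7.747, 9.777)
t=2.600: state=(6.819, 5.770, 13.840)
t=2.800: state=(4.272, 3.294, 11.949)
t=3.000: state=(3.497, 3.637, 9.117)
t=3.200: state=(4.545, 5.384, 8.315)
t=3.400: state=(6.280, 6.916, 10.576)
t=3.600: state=(6.176, 5.466, 12.822)
t=3.800: state=(4.573, 3.963, 11.487)
t=4.000: state=(4.147, 4.313, 9.592)
t=4.200: state=(5.012, 5.624, 9.360)
t=4.400: state=(6.044, 6.293, 11.080)
t=4.600: state=(5.696, 5.188, 12.120)
t=4.750: state=(4.909, 4.462, 11.422)
largest grid value and its neighbours: z(0.405)=17.40867, z(0.410)=17.42316, z(0.415)=17.42271
parabola through these three points peaks at t≈0.412 with z≈17.42481

max z = 17.425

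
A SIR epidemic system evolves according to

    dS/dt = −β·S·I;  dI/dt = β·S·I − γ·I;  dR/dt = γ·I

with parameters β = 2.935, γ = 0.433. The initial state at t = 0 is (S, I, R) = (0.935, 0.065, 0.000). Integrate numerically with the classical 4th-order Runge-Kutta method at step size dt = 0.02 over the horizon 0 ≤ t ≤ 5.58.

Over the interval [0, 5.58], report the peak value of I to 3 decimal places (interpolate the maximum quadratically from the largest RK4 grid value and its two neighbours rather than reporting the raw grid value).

max I = 0.580

t=0.000: state=(0.935, 0.065, 0.000)
step 1 (dt=0.02): k1=(-0.178, 0.150, 0.028), k2=(-0.182, 0.153, 0.029), k3=(-0.182, 0.153, 0.029), k4=(-0.186, 0.157, 0.029); state += dt/6·(k1+2k2+2k3+k4)
t=0.020: state=(0.931, 0.068, 0.001)
t=0.040: state=(0.928, 0.071, 0.001)
t=0.060: state=(0.924, 0.075, 0.002)
continuing one RK4 step at a time; state shown every 10 steps (Δt=0.2):
t=0.200: state=(0.891, 0.102, 0.007)
t=0.400: state=(0.827, 0.155, 0.018)
t=0.600: state=(0.740, 0.225, 0.034)
t=0.800: state=(0.633, 0.309, 0.058)
t=1.000: state=(0.514, 0.398, 0.088)
t=1.200: state=(0.398, 0.476, 0.126)
t=1.400: state=(0.295, 0.535, 0.170)
t=1.600: state=(0.213, 0.569, 0.218)
t=1.800: state=(0.152, 0.580, 0.268)
t=2.000: state=(0.108, 0.574, 0.318)
t=2.200: state=(0.078, 0.555, 0.367)
t=2.400: state=(0.057, 0.530, 0.414)
t=2.600: state=(0.042, 0.500, 0.459)
t=2.800: state=(0.031, 0.468, 0.500)
t=3.000: state=(0.024, 0.436, 0.540)
t=3.200: state=(0.019, 0.405, 0.576)
t=3.400: state=(0.015, 0.375, 0.610)
t=3.600: state=(0.012, 0.347, 0.641)
t=3.800: state=(0.010, 0.320, 0.670)
t=4.000: state=(0.008, 0.295, 0.697)
t=4.200: state=(0.007, 0.272, 0.721)
t=4.400: state=(0.006, 0.250, 0.744)
t=4.600: state=(0.005, 0.230, 0.764)
t=4.800: state=(0.005, 0.212, 0.784)
t=5.000: state=(0.004, 0.195, 0.801)
t=5.200: state=(0.004, 0.179, 0.817)
t=5.400: state=(0.003, 0.164, 0.832)
t=5.580: state=(0.003, 0.152, 0.845)
largest grid value and its neighbours: I(1.800)=0.57998, I(1.820)=0.58005, I(1.840)=0.57995
parabola through these three points peaks at t≈1.818 with I≈0.58005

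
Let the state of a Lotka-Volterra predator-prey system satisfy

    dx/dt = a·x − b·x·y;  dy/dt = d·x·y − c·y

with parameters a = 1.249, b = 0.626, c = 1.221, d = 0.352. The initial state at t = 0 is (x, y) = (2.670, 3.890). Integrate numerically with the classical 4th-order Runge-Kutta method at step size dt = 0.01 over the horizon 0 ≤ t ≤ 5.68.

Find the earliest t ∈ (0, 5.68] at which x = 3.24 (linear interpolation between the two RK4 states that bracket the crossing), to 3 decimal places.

t = 2.824

t=0.000: state=(2.670, 3.890)
step 1 (dt=0.01): k1=(-3.167, -1.094), k2=(-3.139, -1.114), k3=(-3.139, -1.114), k4=(-3.111, -1.133); state += dt/6·(k1+2k2+2k3+k4)
t=0.010: state=(2.639, 3.879)
t=0.020: state=(2.608, 3.867)
t=0.030: state=(2.577, 3.855)
continuing one RK4 step at a time; state shown every 20 steps (Δt=0.2):
t=0.200: state=(2.141, 3.605)
t=0.400: state=(1.790, 3.240)
t=0.600: state=(1.569, 2.855)
t=0.800: state=(1.442, 2.485)
t=1.000: state=(1.386, 2.150)
t=1.200: state=(1.385, 1.856)
t=1.400: state=(1.432, 1.605)
t=1.600: state=(1.525, 1.395)
t=1.800: state=(1.662, 1.222)
t=2.000: state=(1.848, 1.083)
t=2.200: state=(2.086, 0.974)
t=2.400: state=(2.384, 0.892)
t=2.600: state=(2.747, 0.837)
t=2.800: state=(3.182, 0.808)
t=2.820: state=(3.230, 0.806)
next step: t=2.830: state=(3.254, 0.805) — x has crossed 3.24
linear interpolation between t=2.820 (3.22970) and t=2.830 (3.25383) → t≈2.824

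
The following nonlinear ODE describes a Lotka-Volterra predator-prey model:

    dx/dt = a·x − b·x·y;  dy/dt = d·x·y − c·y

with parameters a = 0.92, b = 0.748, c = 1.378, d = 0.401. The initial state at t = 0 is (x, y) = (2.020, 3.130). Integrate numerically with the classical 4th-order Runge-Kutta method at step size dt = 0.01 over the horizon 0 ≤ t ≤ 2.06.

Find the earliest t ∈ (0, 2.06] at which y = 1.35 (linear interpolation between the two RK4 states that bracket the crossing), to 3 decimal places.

t = 0.982

t=0.000: state=(2.020, 3.130)
step 1 (dt=0.01): k1=(-2.871, -1.778), k2=(-2.837, -1.791), k3=(-2.837, -1.790), k4=(-2.804, -1.803); state += dt/6·(k1+2k2+2k3+k4)
t=0.010: state=(1.992, 3.112)
t=0.020: state=(1.964, 3.094)
t=0.030: state=(1.937, 3.076)
continuing one RK4 step at a time; state shown every 10 steps (Δt=0.1):
t=0.100: state=(1.765, 2.941)
t=0.200: state=(1.564, 2.739)
t=0.300: state=(1.408, 2.533)
t=0.400: state=(1.287, 2.329)
t=0.500: state=(1.194, 2.133)
t=0.600: state=(1.124, 1.946)
t=0.700: state=(1.073, 1.772)
t=0.800: state=(1.036, 1.611)
t=0.900: state=(1.013, 1.462)
t=0.980: state=(1.002, 1.352)
next step: t=0.990: state=(1.001, 1.339) — y has crossed 1.35
linear interpolation between t=0.980 (1.35245) and t=0.990 (1.33931) → t≈0.982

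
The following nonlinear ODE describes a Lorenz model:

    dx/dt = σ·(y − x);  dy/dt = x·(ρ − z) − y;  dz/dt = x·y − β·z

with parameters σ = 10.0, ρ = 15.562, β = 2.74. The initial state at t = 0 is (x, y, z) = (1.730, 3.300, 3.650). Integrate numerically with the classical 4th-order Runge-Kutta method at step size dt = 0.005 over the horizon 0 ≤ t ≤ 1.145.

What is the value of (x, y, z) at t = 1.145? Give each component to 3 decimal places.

(x, y, z) = (4.044, 6.277, 5.521)

t=0.000: state=(1.730, 3.300, 3.650)
step 1 (dt=0.005): k1=(15.700, 17.308, -4.292), k2=(15.740, 17.751, -4.057), k3=(15.750, 17.750, -4.056), k4=(15.800, 18.194, -3.816); state += dt/6·(k1+2k2+2k3+k4)
t=0.005: state=(1.809, 3.389, 3.630)
t=0.010: state=(1.888, 3.482, 3.612)
t=0.015: state=(1.968, 3.580, 3.597)
continuing one RK4 step at a time; state shown every 10 steps (Δt=0.05):
t=0.050: state=(2.565, 4.390, 3.569)
t=0.100: state=(3.600, 5.951, 3.857)
t=0.150: state=(4.946, 8.000, 4.759)
t=0.200: state=(6.653, 10.400, 6.659)
t=0.250: state=(8.620, 12.609, 9.963)
t=0.300: state=(10.447, 13.515, 14.627)
t=0.350: state=(11.417, 11.994, 19.439)
t=0.400: state=(10.909, 8.344, 22.358)
t=0.450: state=(9.048, 4.470, 22.478)
t=0.500: state=(6.646, 1.890, 20.729)
t=0.550: state=(4.484, 0.701, 18.390)
t=0.600: state=(2.904, 0.357, 16.118)
t=0.650: state=(1.901, 0.387, 14.094)
t=0.700: state=(1.338, 0.549, 12.323)
t=0.750: state=(1.070, 0.753, 10.781)
t=0.800: state=(0.994, 0.988, 9.442)
t=0.850: state=(1.050, 1.272, 8.287)
t=0.900: state=(1.212, 1.637, 7.302)
t=0.950: state=(1.478, 2.124, 6.485)
t=1.000: state=(1.867, 2.785, 5.846)
t=1.050: state=(2.410, 3.682, 5.420)
t=1.100: state=(3.156, 4.885, 5.283)
t=1.145: state=(4.044, 6.277, 5.521)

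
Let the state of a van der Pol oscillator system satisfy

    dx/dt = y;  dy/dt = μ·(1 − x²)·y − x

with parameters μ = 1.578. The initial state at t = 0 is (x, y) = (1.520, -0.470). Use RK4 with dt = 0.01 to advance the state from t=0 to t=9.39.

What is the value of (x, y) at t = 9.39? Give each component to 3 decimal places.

(x, y) = (-1.966, -0.614)

t=0.000: state=(1.520, -0.470)
step 1 (dt=0.01): k1=(-0.470, -0.548), k2=(-0.473, -0.545), k3=(-0.473, -0.545), k4=(-0.475, -0.543); state += dt/6·(k1+2k2+2k3+k4)
t=0.010: state=(1.515, -0.475)
t=0.020: state=(1.510, -0.481)
t=0.030: state=(1.506, -0.486)
continuing one RK4 step at a time; state shown every 50 steps (Δt=0.5):
t=0.500: state=(1.219, -0.741)
t=1.000: state=(0.740, -1.258)
t=1.500: state=(-0.191, -2.677)
t=2.000: state=(-1.670, -2.088)
t=2.500: state=(-2.005, 0.139)
t=3.000: state=(-1.845, 0.421)
t=3.500: state=(-1.606, 0.538)
t=4.000: state=(-1.295, 0.723)
t=4.500: state=(-0.844, 1.152)
t=5.000: state=(-0.012, 2.388)
t=5.500: state=(1.488, 2.662)
t=6.000: state=(2.016, -0.014)
t=6.500: state=(1.881, -0.400)
t=7.000: state=(1.652, -0.516)
t=7.500: state=(1.357, -0.681)
t=8.000: state=(0.939, -1.043)
t=8.500: state=(0.206, -2.077)
t=9.000: state=(-1.235, -3.125)
t=9.390: state=(-1.966, -0.614)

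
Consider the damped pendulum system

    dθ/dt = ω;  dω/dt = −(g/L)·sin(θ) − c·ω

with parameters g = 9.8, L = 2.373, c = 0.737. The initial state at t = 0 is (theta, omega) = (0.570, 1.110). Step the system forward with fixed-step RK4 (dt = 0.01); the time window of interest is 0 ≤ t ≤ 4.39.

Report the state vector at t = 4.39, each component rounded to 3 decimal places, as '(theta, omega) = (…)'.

t=0.000: state=(0.570, 1.110)
step 1 (dt=0.01): k1=(1.110, -3.047), k2=(1.095, -3.055), k3=(1.095, -3.054), k4=(1.079, -3.062); state += dt/6·(k1+2k2+2k3+k4)
t=0.010: state=(0.581, 1.079)
t=0.020: state=(0.592, 1.049)
t=0.030: state=(0.602, 1.018)
continuing one RK4 step at a time; state shown every 20 steps (Δt=0.2):
t=0.200: state=(0.730, 0.486)
t=0.400: state=(0.766, -0.109)
t=0.600: state=(0.693, -0.610)
t=0.800: state=(0.532, -0.970)
t=1.000: state=(0.317, -1.153)
t=1.200: state=(0.084, -1.145)
t=1.400: state=(-0.130, -0.966)
t=1.600: state=(-0.295, -0.667)
t=1.800: state=(-0.393, -0.311)
t=2.000: state=(-0.419, 0.039)
t=2.200: state=(-0.381, 0.336)
t=2.400: state=(-0.291, 0.545)
t=2.600: state=(-0.170, 0.646)
t=2.800: state=(-0.040, 0.636)
t=3.000: state=(0.078, 0.532)
t=3.200: state=(0.168, 0.362)
t=3.400: state=(0.221, 0.161)
t=3.600: state=(0.233, -0.036)
t=3.800: state=(0.208, -0.201)
t=4.000: state=(0.156, -0.314)
t=4.200: state=(0.087, -0.364)
t=4.390: state=(0.018, -0.354)

(theta, omega) = (0.018, -0.354)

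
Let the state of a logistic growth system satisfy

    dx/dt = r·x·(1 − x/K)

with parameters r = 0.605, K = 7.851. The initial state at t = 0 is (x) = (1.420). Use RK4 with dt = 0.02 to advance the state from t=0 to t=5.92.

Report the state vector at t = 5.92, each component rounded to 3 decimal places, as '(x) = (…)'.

(x) = (6.972)

t=0.000: state=(1.420)
step 1 (dt=0.02): k1=(0.704), k2=(0.706), k3=(0.706), k4=(0.709); state += dt/6·(k1+2k2+2k3+k4)
t=0.020: state=(1.434)
t=0.040: state=(1.448)
t=0.060: state=(1.463)
continuing one RK4 step at a time; state shown every 10 steps (Δt=0.2):
t=0.200: state=(1.566)
t=0.400: state=(1.723)
t=0.600: state=(1.892)
t=0.800: state=(2.071)
t=1.000: state=(2.261)
t=1.200: state=(2.460)
t=1.400: state=(2.669)
t=1.600: state=(2.886)
t=1.800: state=(3.110)
t=2.000: state=(3.340)
t=2.200: state=(3.574)
t=2.400: state=(3.811)
t=2.600: state=(4.048)
t=2.800: state=(4.285)
t=3.000: state=(4.519)
t=3.200: state=(4.748)
t=3.400: state=(4.972)
t=3.600: state=(5.189)
t=3.800: state=(5.398)
t=4.000: state=(5.597)
t=4.200: state=(5.786)
t=4.400: state=(5.965)
t=4.600: state=(6.133)
t=4.800: state=(6.290)
t=5.000: state=(6.436)
t=5.200: state=(6.571)
t=5.400: state=(6.695)
t=5.600: state=(6.809)
t=5.800: state=(6.914)
t=5.920: state=(6.972)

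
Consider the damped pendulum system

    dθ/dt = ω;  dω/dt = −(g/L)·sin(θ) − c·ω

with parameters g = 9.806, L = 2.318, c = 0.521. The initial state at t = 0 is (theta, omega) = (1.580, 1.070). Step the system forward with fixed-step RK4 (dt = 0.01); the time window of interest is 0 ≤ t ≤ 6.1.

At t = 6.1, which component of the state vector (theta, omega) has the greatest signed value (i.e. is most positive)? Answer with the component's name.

largest component: omega

t=0.000: state=(1.580, 1.070)
step 1 (dt=0.01): k1=(1.070, -4.788), k2=(1.046, -4.775), k3=(1.046, -4.775), k4=(1.022, -4.762); state += dt/6·(k1+2k2+2k3+k4)
t=0.010: state=(1.590, 1.022)
t=0.020: state=(1.600, 0.975)
t=0.030: state=(1.610, 0.928)
continuing one RK4 step at a time; state shown every 20 steps (Δt=0.2):
t=0.200: state=(1.702, 0.164)
t=0.400: state=(1.652, -0.650)
t=0.600: state=(1.447, -1.388)
t=0.800: state=(1.104, -2.017)
t=1.000: state=(0.654, -2.432)
t=1.200: state=(0.154, -2.502)
t=1.400: state=(-0.320, -2.181)
t=1.600: state=(-0.698, -1.566)
t=1.800: state=(-0.938, -0.818)
t=2.000: state=(-1.025, -0.064)
t=2.200: state=(-0.968, 0.622)
t=2.400: state=(-0.785, 1.181)
t=2.600: state=(-0.508, 1.549)
t=2.800: state=(-0.182, 1.666)
t=3.000: state=(0.140, 1.514)
t=3.200: state=(0.408, 1.140)
t=3.400: state=(0.587, 0.637)
t=3.600: state=(0.661, 0.098)
t=3.800: state=(0.630, -0.400)
t=4.000: state=(0.508, -0.796)
t=4.200: state=(0.321, -1.042)
t=4.400: state=(0.103, -1.107)
t=4.600: state=(-0.110, -0.992)
t=4.800: state=(-0.284, -0.732)
t=5.000: state=(-0.397, -0.386)
t=5.200: state=(-0.437, -0.018)
t=5.400: state=(-0.406, 0.317)
t=5.600: state=(-0.316, 0.572)
t=5.800: state=(-0.185, 0.715)
t=6.000: state=(-0.038, 0.733)
t=6.100: state=(0.033, 0.697)
compare at T: theta=0.033, omega=0.697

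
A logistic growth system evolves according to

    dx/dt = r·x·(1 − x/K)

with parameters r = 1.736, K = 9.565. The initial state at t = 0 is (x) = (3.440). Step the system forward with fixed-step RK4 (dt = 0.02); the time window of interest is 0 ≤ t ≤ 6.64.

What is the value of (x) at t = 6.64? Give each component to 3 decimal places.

(x) = (9.565)

t=0.000: state=(3.440)
step 1 (dt=0.02): k1=(3.824), k2=(3.842), k3=(3.843), k4=(3.860); state += dt/6·(k1+2k2+2k3+k4)
t=0.020: state=(3.517)
t=0.040: state=(3.594)
t=0.060: state=(3.673)
continuing one RK4 step at a time; state shown every 25 steps (Δt=0.5):
t=0.500: state=(5.474)
t=1.000: state=(7.281)
t=1.500: state=(8.452)
t=2.000: state=(9.064)
t=2.500: state=(9.348)
t=3.000: state=(9.473)
t=3.500: state=(9.526)
t=4.000: state=(9.549)
t=4.500: state=(9.558)
t=5.000: state=(9.562)
t=5.500: state=(9.564)
t=6.000: state=(9.564)
t=6.500: state=(9.565)
t=6.640: state=(9.565)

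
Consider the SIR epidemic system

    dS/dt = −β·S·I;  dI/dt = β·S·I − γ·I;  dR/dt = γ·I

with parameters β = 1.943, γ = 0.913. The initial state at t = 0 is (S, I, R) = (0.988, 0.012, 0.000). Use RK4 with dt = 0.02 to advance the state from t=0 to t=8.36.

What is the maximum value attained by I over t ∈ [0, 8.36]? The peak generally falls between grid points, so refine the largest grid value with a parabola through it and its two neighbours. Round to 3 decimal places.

t=0.000: state=(0.988, 0.012, 0.000)
step 1 (dt=0.02): k1=(-0.023, 0.012, 0.011), k2=(-0.023, 0.012, 0.011), k3=(-0.023, 0.012, 0.011), k4=(-0.023, 0.012, 0.011); state += dt/6·(k1+2k2+2k3+k4)
t=0.020: state=(0.988, 0.012, 0.000)
t=0.040: state=(0.987, 0.012, 0.000)
t=0.060: state=(0.987, 0.013, 0.001)
continuing one RK4 step at a time; state shown every 25 steps (Δt=0.5):
t=0.500: state=(0.973, 0.020, 0.007)
t=1.000: state=(0.950, 0.032, 0.019)
t=1.500: state=(0.913, 0.050, 0.037)
t=2.000: state=(0.860, 0.075, 0.065)
t=2.500: state=(0.788, 0.106, 0.106)
t=3.000: state=(0.700, 0.138, 0.162)
t=3.500: state=(0.604, 0.165, 0.232)
t=4.000: state=(0.510, 0.179, 0.311)
t=4.500: state=(0.428, 0.179, 0.393)
t=5.000: state=(0.362, 0.166, 0.472)
t=5.500: state=(0.311, 0.146, 0.543)
t=6.000: state=(0.273, 0.122, 0.605)
t=6.500: state=(0.245, 0.100, 0.655)
t=7.000: state=(0.225, 0.079, 0.696)
t=7.500: state=(0.210, 0.062, 0.728)
t=8.000: state=(0.199, 0.048, 0.753)
t=8.360: state=(0.193, 0.040, 0.768)
largest grid value and its neighbours: I(4.220)=0.18089, I(4.240)=0.18089, I(4.260)=0.18087
parabola through these three points peaks at t≈4.234 with I≈0.18089

max I = 0.181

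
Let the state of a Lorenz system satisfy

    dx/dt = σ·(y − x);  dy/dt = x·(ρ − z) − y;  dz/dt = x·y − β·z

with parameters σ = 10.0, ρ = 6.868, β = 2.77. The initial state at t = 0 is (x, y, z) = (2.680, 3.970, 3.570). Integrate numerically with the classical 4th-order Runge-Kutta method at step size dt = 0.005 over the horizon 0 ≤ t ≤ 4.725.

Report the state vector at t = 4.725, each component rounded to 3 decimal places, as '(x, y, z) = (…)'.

(x, y, z) = (3.998, 4.002, 5.837)

t=0.000: state=(2.680, 3.970, 3.570)
step 1 (dt=0.005): k1=(12.900, 4.869, 0.751), k2=(12.699, 4.958, 0.907), k3=(12.706, 4.955, 0.904), k4=(12.512, 5.041, 1.058); state += dt/6·(k1+2k2+2k3+k4)
t=0.005: state=(2.744, 3.995, 3.575)
t=0.010: state=(2.805, 4.020, 3.581)
t=0.015: state=(2.865, 4.047, 3.588)
continuing one RK4 step at a time; state shown every 40 steps (Δt=0.2):
t=0.200: state=(4.466, 5.127, 4.731)
t=0.400: state=(5.164, 5.128, 6.747)
t=0.600: state=(4.459, 3.928, 7.238)
t=0.800: state=(3.558, 3.259, 6.269)
t=1.000: state=(3.319, 3.364, 5.293)
t=1.200: state=(3.639, 3.885, 4.972)
t=1.400: state=(4.166, 4.406, 5.388)
t=1.600: state=(4.451, 4.474, 6.103)
t=1.800: state=(4.276, 4.108, 6.399)
t=2.000: state=(3.932, 3.789, 6.132)
t=2.200: state=(3.774, 3.762, 5.725)
t=2.400: state=(3.863, 3.951, 5.544)
t=2.600: state=(4.062, 4.156, 5.668)
t=2.800: state=(4.182, 4.201, 5.926)
t=3.000: state=(4.140, 4.086, 6.061)
t=3.200: state=(4.016, 3.958, 5.992)
t=3.400: state=(3.941, 3.928, 5.838)
t=3.600: state=(3.962, 3.991, 5.752)
t=3.800: state=(4.034, 4.070, 5.785)
t=4.000: state=(4.084, 4.095, 5.878)
t=4.200: state=(4.076, 4.060, 5.936)
t=4.400: state=(4.033, 4.010, 5.921)
t=4.600: state=(4.001, 3.993, 5.865)
t=4.725: state=(3.998, 4.002, 5.837)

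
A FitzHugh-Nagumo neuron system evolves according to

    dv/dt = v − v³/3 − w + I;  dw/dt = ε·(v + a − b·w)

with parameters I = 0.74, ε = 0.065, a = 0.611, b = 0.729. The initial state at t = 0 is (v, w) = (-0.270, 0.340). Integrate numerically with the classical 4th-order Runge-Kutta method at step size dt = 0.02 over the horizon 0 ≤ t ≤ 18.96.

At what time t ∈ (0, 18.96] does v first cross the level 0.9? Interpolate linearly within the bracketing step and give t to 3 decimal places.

t = 2.429

t=0.000: state=(-0.270, 0.340)
step 1 (dt=0.02): k1=(0.137, 0.006), k2=(0.138, 0.006), k3=(0.138, 0.006), k4=(0.139, 0.006); state += dt/6·(k1+2k2+2k3+k4)
t=0.020: state=(-0.267, 0.340)
t=0.040: state=(-0.264, 0.340)
t=0.060: state=(-0.262, 0.340)
continuing one RK4 step at a time; state shown every 50 steps (Δt=1):
t=1.000: state=(-0.048, 0.352)
t=2.000: state=(0.507, 0.387)
t=2.420: state=(0.891, 0.414)
next step: t=2.440: state=(0.911, 0.416) — v has crossed 0.9
linear interpolation between t=2.420 (0.89110) and t=2.440 (0.91074) → t≈2.429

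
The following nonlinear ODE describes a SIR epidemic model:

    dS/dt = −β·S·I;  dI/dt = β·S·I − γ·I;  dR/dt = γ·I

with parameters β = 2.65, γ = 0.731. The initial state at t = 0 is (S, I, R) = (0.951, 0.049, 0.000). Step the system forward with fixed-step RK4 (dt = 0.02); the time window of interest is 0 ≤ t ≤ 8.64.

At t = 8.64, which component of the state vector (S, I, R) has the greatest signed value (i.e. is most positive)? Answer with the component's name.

largest component: R

t=0.000: state=(0.951, 0.049, 0.000)
step 1 (dt=0.02): k1=(-0.123, 0.088, 0.036), k2=(-0.126, 0.089, 0.036), k3=(-0.126, 0.089, 0.036), k4=(-0.128, 0.091, 0.037); state += dt/6·(k1+2k2+2k3+k4)
t=0.020: state=(0.948, 0.051, 0.001)
t=0.040: state=(0.946, 0.053, 0.001)
t=0.060: state=(0.943, 0.055, 0.002)
continuing one RK4 step at a time; state shown every 25 steps (Δt=0.5):
t=0.500: state=(0.858, 0.114, 0.028)
t=1.000: state=(0.690, 0.222, 0.089)
t=1.500: state=(0.476, 0.333, 0.191)
t=2.000: state=(0.294, 0.382, 0.324)
t=2.500: state=(0.179, 0.360, 0.461)
t=3.000: state=(0.115, 0.302, 0.583)
t=3.500: state=(0.080, 0.238, 0.682)
t=4.000: state=(0.061, 0.181, 0.758)
t=4.500: state=(0.049, 0.135, 0.815)
t=5.000: state=(0.042, 0.100, 0.858)
t=5.500: state=(0.038, 0.073, 0.889)
t=6.000: state=(0.035, 0.053, 0.912)
t=6.500: state=(0.033, 0.038, 0.929)
t=7.000: state=(0.031, 0.028, 0.941)
t=7.500: state=(0.030, 0.020, 0.949)
t=8.000: state=(0.030, 0.015, 0.956)
t=8.500: state=(0.029, 0.010, 0.960)
t=8.640: state=(0.029, 0.010, 0.961)
compare at T: S=0.029, I=0.010, R=0.961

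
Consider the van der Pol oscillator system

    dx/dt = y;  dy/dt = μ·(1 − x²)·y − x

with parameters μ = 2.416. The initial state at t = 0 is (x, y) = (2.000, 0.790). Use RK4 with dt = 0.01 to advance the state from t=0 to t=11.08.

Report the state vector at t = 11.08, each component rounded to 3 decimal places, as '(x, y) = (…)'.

t=0.000: state=(2.000, 0.790)
step 1 (dt=0.01): k1=(0.790, -7.726), k2=(0.751, -7.479), k3=(0.753, -7.486), k4=(0.715, -7.243); state += dt/6·(k1+2k2+2k3+k4)
t=0.010: state=(2.008, 0.715)
t=0.020: state=(2.014, 0.645)
t=0.030: state=(2.020, 0.580)
continuing one RK4 step at a time; state shown every 50 steps (Δt=0.5):
t=0.500: state=(2.002, -0.246)
t=1.000: state=(1.864, -0.298)
t=1.500: state=(1.704, -0.346)
t=2.000: state=(1.514, -0.421)
t=2.500: state=(1.271, -0.567)
t=3.000: state=(0.911, -0.945)
t=3.500: state=(0.153, -2.466)
t=4.000: state=(-1.657, -2.816)
t=4.500: state=(-2.009, 0.171)
t=5.000: state=(-1.882, 0.292)
t=5.500: state=(-1.725, 0.339)
t=6.000: state=(-1.539, 0.409)
t=6.500: state=(-1.305, 0.543)
t=7.000: state=(-0.966, 0.872)
t=7.500: state=(-0.293, 2.132)
t=8.000: state=(1.462, 3.588)
t=8.500: state=(2.018, -0.114)
t=9.000: state=(1.899, -0.286)
t=9.500: state=(1.745, -0.332)
t=10.000: state=(1.564, -0.399)
t=10.500: state=(1.337, -0.521)
t=11.000: state=(1.017, -0.810)
t=11.080: state=(0.949, -0.894)

(x, y) = (0.949, -0.894)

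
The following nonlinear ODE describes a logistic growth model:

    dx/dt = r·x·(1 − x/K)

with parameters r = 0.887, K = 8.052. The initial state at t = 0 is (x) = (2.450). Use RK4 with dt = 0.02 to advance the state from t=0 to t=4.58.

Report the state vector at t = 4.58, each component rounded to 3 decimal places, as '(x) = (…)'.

(x) = (7.747)

t=0.000: state=(2.450)
step 1 (dt=0.02): k1=(1.512), k2=(1.517), k3=(1.517), k4=(1.522); state += dt/6·(k1+2k2+2k3+k4)
t=0.020: state=(2.480)
t=0.040: state=(2.511)
t=0.060: state=(2.542)
continuing one RK4 step at a time; state shown every 10 steps (Δt=0.2):
t=0.200: state=(2.762)
t=0.400: state=(3.093)
t=0.600: state=(3.437)
t=0.800: state=(3.790)
t=1.000: state=(4.147)
t=1.200: state=(4.502)
t=1.400: state=(4.849)
t=1.600: state=(5.184)
t=1.800: state=(5.503)
t=2.000: state=(5.802)
t=2.200: state=(6.078)
t=2.400: state=(6.330)
t=2.600: state=(6.558)
t=2.800: state=(6.762)
t=3.000: state=(6.943)
t=3.200: state=(7.102)
t=3.400: state=(7.241)
t=3.600: state=(7.361)
t=3.800: state=(7.465)
t=4.000: state=(7.555)
t=4.200: state=(7.631)
t=4.400: state=(7.697)
t=4.580: state=(7.747)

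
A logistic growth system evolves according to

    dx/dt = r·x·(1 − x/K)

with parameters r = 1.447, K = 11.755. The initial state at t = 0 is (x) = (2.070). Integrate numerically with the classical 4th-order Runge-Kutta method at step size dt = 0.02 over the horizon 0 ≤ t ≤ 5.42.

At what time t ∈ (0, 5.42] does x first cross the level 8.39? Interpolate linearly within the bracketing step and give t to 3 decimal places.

t = 1.698

t=0.000: state=(2.070)
step 1 (dt=0.02): k1=(2.468), k2=(2.491), k3=(2.491), k4=(2.514); state += dt/6·(k1+2k2+2k3+k4)
t=0.020: state=(2.120)
t=0.040: state=(2.171)
t=0.060: state=(2.222)
continuing one RK4 step at a time; state shown every 10 steps (Δt=0.2):
t=0.200: state=(2.610)
t=0.400: state=(3.245)
t=0.600: state=(3.966)
t=0.800: state=(4.759)
t=1.000: state=(5.596)
t=1.200: state=(6.444)
t=1.400: state=(7.269)
t=1.600: state=(8.040)
t=1.680: state=(8.328)
next step: t=1.700: state=(8.398) — x has crossed 8.39
linear interpolation between t=1.680 (8.32798) and t=1.700 (8.39782) → t≈1.698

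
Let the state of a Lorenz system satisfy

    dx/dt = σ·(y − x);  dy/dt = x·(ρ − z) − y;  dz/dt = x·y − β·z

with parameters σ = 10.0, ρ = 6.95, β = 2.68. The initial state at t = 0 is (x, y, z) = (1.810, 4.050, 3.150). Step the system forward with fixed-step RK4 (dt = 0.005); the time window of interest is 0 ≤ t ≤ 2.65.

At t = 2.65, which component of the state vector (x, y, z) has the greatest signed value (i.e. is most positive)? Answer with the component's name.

largest component: z

t=0.000: state=(1.810, 4.050, 3.150)
step 1 (dt=0.005): k1=(22.400, 2.828, -1.112), k2=(21.911, 3.039, -0.864), k3=(21.928, 3.033, -0.870), k4=(21.455, 3.238, -0.627); state += dt/6·(k1+2k2+2k3+k4)
t=0.005: state=(1.920, 4.065, 3.146)
t=0.010: state=(2.025, 4.082, 3.144)
t=0.015: state=(2.125, 4.101, 3.144)
continuing one RK4 step at a time; state shown every 20 steps (Δt=0.1):
t=0.100: state=(3.412, 4.617, 3.448)
t=0.200: state=(4.442, 5.328, 4.386)
t=0.300: state=(5.163, 5.689, 5.723)
t=0.400: state=(5.431, 5.423, 7.006)
t=0.500: state=(5.161, 4.664, 7.722)
t=0.600: state=(4.536, 3.841, 7.707)
t=0.700: state=(3.868, 3.265, 7.186)
t=0.800: state=(3.372, 2.993, 6.474)
t=0.900: state=(3.110, 2.962, 5.787)
t=1.000: state=(3.061, 3.105, 5.241)
t=1.100: state=(3.182, 3.373, 4.892)
t=1.200: state=(3.429, 3.724, 4.772)
t=1.300: state=(3.754, 4.100, 4.887)
t=1.400: state=(4.097, 4.424, 5.216)
t=1.500: state=(4.381, 4.610, 5.682)
t=1.600: state=(4.534, 4.605, 6.161)
t=1.700: state=(4.519, 4.423, 6.514)
t=1.800: state=(4.360, 4.149, 6.653)
t=1.900: state=(4.126, 3.883, 6.579)
t=2.000: state=(3.898, 3.694, 6.359)
t=2.100: state=(3.731, 3.607, 6.079)
t=2.200: state=(3.652, 3.618, 5.814)
t=2.300: state=(3.659, 3.705, 5.618)
t=2.400: state=(3.736, 3.841, 5.520)
t=2.500: state=(3.859, 3.993, 5.529)
t=2.600: state=(3.995, 4.128, 5.631)
t=2.650: state=(4.058, 4.178, 5.708)
compare at T: x=4.058, y=4.178, z=5.708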